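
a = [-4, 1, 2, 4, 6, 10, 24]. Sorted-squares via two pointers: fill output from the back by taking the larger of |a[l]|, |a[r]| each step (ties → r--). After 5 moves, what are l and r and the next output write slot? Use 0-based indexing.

l=1, r=2, next write slot=1

[0,6] |-4|<=|24| out[6]=576 → r--
[0,5] |-4|<=|10| out[5]=100 → r--
[0,4] |-4|<=|6| out[4]=36 → r--
[0,3] |-4|<=|4| out[3]=16 → r--
[0,2] |-4|>|2| out[2]=16 → l++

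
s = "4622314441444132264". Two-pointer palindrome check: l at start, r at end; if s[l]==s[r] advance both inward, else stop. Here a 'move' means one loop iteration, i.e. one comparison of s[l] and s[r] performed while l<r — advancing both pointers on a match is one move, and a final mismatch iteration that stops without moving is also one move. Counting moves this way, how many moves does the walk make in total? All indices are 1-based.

[1,19] '4'=='4' → l++,r--
[2,18] '6'=='6' → l++,r--
[3,17] '2'=='2' → l++,r--
[4,16] '2'=='2' → l++,r--
[5,15] '3'=='3' → l++,r--
[6,14] '1'=='1' → l++,r--
[7,13] '4'=='4' → l++,r--
[8,12] '4'=='4' → l++,r--
[9,11] '4'=='4' → l++,r--

9 moves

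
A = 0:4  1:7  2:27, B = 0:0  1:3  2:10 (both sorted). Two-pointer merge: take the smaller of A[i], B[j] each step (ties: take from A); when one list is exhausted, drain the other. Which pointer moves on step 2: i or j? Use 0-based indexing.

i=0 j=0: A[i]=4>B[j]=0 take 0, j++
i=0 j=1: A[i]=4>B[j]=3 take 3, j++

j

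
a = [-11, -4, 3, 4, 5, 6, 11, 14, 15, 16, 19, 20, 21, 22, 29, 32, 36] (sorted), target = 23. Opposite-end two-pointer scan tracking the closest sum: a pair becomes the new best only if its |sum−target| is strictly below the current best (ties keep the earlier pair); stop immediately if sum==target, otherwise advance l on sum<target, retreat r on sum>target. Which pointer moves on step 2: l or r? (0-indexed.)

[0,16] -11+36=25 d=2 * → r--
[0,15] -11+32=21 d=2 → l++

l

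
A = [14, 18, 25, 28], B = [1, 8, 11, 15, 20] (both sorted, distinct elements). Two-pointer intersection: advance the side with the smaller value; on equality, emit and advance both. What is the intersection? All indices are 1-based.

[i=1,j=1] 14>1 → j++
[i=1,j=2] 14>8 → j++
[i=1,j=3] 14>11 → j++
[i=1,j=4] 14<15 → i++
[i=2,j=4] 18>15 → j++
[i=2,j=5] 18<20 → i++
[i=3,j=5] 25>20 → j++

intersection = []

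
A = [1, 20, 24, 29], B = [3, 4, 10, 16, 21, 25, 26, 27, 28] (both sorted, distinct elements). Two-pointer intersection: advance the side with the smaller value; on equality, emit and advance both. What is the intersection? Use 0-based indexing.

intersection = []

[i=0,j=0] 1<3 → i++
[i=1,j=0] 20>3 → j++
[i=1,j=1] 20>4 → j++
[i=1,j=2] 20>10 → j++
[i=1,j=3] 20>16 → j++
[i=1,j=4] 20<21 → i++
[i=2,j=4] 24>21 → j++
[i=2,j=5] 24<25 → i++
[i=3,j=5] 29>25 → j++
[i=3,j=6] 29>26 → j++
[i=3,j=7] 29>27 → j++
[i=3,j=8] 29>28 → j++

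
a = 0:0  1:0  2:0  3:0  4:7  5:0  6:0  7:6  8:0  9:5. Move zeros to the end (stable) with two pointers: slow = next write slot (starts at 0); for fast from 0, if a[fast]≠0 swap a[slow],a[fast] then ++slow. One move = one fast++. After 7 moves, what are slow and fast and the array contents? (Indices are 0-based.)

(s=0,f=0) a[fast]=0 → fast++
(s=0,f=1) a[fast]=0 → fast++
(s=0,f=2) a[fast]=0 → fast++
(s=0,f=3) a[fast]=0 → fast++
(s=0,f=4) a[fast]=7≠0 swap→a[0]=7 → slow++,fast++
(s=1,f=5) a[fast]=0 → fast++
(s=1,f=6) a[fast]=0 → fast++

slow=1, fast=7, a=[7, 0, 0, 0, 0, 0, 0, 6, 0, 5]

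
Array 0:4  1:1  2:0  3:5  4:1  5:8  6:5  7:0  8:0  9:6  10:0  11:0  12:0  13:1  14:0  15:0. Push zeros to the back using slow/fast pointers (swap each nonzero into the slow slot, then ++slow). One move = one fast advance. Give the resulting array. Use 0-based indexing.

[4, 1, 5, 1, 8, 5, 6, 1, 0, 0, 0, 0, 0, 0, 0, 0]

slow=0 fast=0: a[fast]=4≠0 swap→a[0]=4, slow++,fast++
slow=1 fast=1: a[fast]=1≠0 swap→a[1]=1, slow++,fast++
slow=2 fast=2: a[fast]=0, fast++
slow=2 fast=3: a[fast]=5≠0 swap→a[2]=5, slow++,fast++
slow=3 fast=4: a[fast]=1≠0 swap→a[3]=1, slow++,fast++
slow=4 fast=5: a[fast]=8≠0 swap→a[4]=8, slow++,fast++
slow=5 fast=6: a[fast]=5≠0 swap→a[5]=5, slow++,fast++
slow=6 fast=7: a[fast]=0, fast++
slow=6 fast=8: a[fast]=0, fast++
slow=6 fast=9: a[fast]=6≠0 swap→a[6]=6, slow++,fast++
slow=7 fast=10: a[fast]=0, fast++
slow=7 fast=11: a[fast]=0, fast++
slow=7 fast=12: a[fast]=0, fast++
slow=7 fast=13: a[fast]=1≠0 swap→a[7]=1, slow++,fast++
slow=8 fast=14: a[fast]=0, fast++
slow=8 fast=15: a[fast]=0, fast++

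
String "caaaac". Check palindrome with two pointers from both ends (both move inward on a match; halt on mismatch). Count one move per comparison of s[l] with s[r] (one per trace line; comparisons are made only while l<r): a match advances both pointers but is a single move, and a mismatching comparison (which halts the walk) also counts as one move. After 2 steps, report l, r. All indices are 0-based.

l=2, r=3

[0,5] 'c'=='c' → l++,r--
[1,4] 'a'=='a' → l++,r--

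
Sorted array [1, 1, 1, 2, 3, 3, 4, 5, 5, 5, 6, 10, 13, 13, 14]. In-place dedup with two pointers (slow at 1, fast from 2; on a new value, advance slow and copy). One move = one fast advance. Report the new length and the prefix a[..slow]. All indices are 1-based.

length 9; prefix = [1, 2, 3, 4, 5, 6, 10, 13, 14]

slow=1 fast=2: a[fast]=1=a[slow] dup, fast++
slow=1 fast=3: a[fast]=1=a[slow] dup, fast++
slow=1 fast=4: a[fast]=2≠a[slow]=1 write a[2]=2, slow++,fast++
slow=2 fast=5: a[fast]=3≠a[slow]=2 write a[3]=3, slow++,fast++
slow=3 fast=6: a[fast]=3=a[slow] dup, fast++
slow=3 fast=7: a[fast]=4≠a[slow]=3 write a[4]=4, slow++,fast++
slow=4 fast=8: a[fast]=5≠a[slow]=4 write a[5]=5, slow++,fast++
slow=5 fast=9: a[fast]=5=a[slow] dup, fast++
slow=5 fast=10: a[fast]=5=a[slow] dup, fast++
slow=5 fast=11: a[fast]=6≠a[slow]=5 write a[6]=6, slow++,fast++
slow=6 fast=12: a[fast]=10≠a[slow]=6 write a[7]=10, slow++,fast++
slow=7 fast=13: a[fast]=13≠a[slow]=10 write a[8]=13, slow++,fast++
slow=8 fast=14: a[fast]=13=a[slow] dup, fast++
slow=8 fast=15: a[fast]=14≠a[slow]=13 write a[9]=14, slow++,fast++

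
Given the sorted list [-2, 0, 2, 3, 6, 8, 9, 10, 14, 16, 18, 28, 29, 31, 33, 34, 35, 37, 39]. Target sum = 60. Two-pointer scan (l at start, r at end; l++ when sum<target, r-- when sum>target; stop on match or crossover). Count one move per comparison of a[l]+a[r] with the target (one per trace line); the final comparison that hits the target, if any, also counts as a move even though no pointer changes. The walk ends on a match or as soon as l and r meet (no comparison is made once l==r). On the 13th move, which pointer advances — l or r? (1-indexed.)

r

[1,19] -2+39=37 <60 → l++
[2,19] 0+39=39 <60 → l++
[3,19] 2+39=41 <60 → l++
[4,19] 3+39=42 <60 → l++
[5,19] 6+39=45 <60 → l++
[6,19] 8+39=47 <60 → l++
[7,19] 9+39=48 <60 → l++
[8,19] 10+39=49 <60 → l++
[9,19] 14+39=53 <60 → l++
[10,19] 16+39=55 <60 → l++
[11,19] 18+39=57 <60 → l++
[12,19] 28+39=67 >60 → r--
[12,18] 28+37=65 >60 → r--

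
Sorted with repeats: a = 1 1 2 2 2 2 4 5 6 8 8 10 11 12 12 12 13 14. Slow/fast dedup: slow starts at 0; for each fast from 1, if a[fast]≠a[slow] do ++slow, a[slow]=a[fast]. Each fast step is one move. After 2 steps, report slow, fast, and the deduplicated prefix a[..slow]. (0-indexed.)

(s=0,f=1) a[fast]=1=a[slow] dup → fast++
(s=0,f=2) a[fast]=2≠a[slow]=1 write a[1]=2 → slow++,fast++

slow=1, fast=3, prefix=[1, 2]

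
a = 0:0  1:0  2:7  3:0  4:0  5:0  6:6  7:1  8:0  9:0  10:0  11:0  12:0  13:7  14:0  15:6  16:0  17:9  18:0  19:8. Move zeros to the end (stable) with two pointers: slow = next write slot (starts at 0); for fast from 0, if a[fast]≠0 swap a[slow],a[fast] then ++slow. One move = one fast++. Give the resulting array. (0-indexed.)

[7, 6, 1, 7, 6, 9, 8, 0, 0, 0, 0, 0, 0, 0, 0, 0, 0, 0, 0, 0]

(s=0,f=0) a[fast]=0 → fast++
(s=0,f=1) a[fast]=0 → fast++
(s=0,f=2) a[fast]=7≠0 swap→a[0]=7 → slow++,fast++
(s=1,f=3) a[fast]=0 → fast++
(s=1,f=4) a[fast]=0 → fast++
(s=1,f=5) a[fast]=0 → fast++
(s=1,f=6) a[fast]=6≠0 swap→a[1]=6 → slow++,fast++
(s=2,f=7) a[fast]=1≠0 swap→a[2]=1 → slow++,fast++
(s=3,f=8) a[fast]=0 → fast++
(s=3,f=9) a[fast]=0 → fast++
(s=3,f=10) a[fast]=0 → fast++
(s=3,f=11) a[fast]=0 → fast++
(s=3,f=12) a[fast]=0 → fast++
(s=3,f=13) a[fast]=7≠0 swap→a[3]=7 → slow++,fast++
(s=4,f=14) a[fast]=0 → fast++
(s=4,f=15) a[fast]=6≠0 swap→a[4]=6 → slow++,fast++
(s=5,f=16) a[fast]=0 → fast++
(s=5,f=17) a[fast]=9≠0 swap→a[5]=9 → slow++,fast++
(s=6,f=18) a[fast]=0 → fast++
(s=6,f=19) a[fast]=8≠0 swap→a[6]=8 → slow++,fast++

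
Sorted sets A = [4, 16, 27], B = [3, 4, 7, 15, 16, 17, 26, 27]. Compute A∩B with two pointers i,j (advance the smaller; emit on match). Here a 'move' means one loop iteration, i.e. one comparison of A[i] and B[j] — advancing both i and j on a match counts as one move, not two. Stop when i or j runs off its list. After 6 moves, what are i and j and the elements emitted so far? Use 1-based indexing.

i=1 j=1: 4>3, j++
i=1 j=2: 4==4 emit, i++,j++
i=2 j=3: 16>7, j++
i=2 j=4: 16>15, j++
i=2 j=5: 16==16 emit, i++,j++
i=3 j=6: 27>17, j++

i=3, j=7, emitted=[4, 16]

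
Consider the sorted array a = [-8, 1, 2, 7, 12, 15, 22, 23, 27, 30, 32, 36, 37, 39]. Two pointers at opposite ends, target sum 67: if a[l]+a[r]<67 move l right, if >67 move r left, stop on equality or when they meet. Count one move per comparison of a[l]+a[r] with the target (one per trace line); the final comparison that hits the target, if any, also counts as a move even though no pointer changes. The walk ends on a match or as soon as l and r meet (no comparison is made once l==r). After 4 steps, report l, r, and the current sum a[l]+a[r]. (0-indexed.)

[0,13] -8+39=31 <67 → l++
[1,13] 1+39=40 <67 → l++
[2,13] 2+39=41 <67 → l++
[3,13] 7+39=46 <67 → l++

l=4, r=13, sum=51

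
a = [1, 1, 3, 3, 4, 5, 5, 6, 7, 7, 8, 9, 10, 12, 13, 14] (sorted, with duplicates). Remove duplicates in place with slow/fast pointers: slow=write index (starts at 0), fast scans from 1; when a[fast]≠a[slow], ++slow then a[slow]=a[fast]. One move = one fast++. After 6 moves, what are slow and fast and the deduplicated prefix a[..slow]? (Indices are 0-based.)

slow=3, fast=7, prefix=[1, 3, 4, 5]

slow=0 fast=1: a[fast]=1=a[slow] dup, fast++
slow=0 fast=2: a[fast]=3≠a[slow]=1 write a[1]=3, slow++,fast++
slow=1 fast=3: a[fast]=3=a[slow] dup, fast++
slow=1 fast=4: a[fast]=4≠a[slow]=3 write a[2]=4, slow++,fast++
slow=2 fast=5: a[fast]=5≠a[slow]=4 write a[3]=5, slow++,fast++
slow=3 fast=6: a[fast]=5=a[slow] dup, fast++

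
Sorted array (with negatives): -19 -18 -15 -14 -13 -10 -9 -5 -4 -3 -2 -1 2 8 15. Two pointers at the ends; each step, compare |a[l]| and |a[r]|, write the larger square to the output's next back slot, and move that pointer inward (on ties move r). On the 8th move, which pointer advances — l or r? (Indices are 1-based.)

l=1 r=15: |-19|>|15| out[15]=361, l++
l=2 r=15: |-18|>|15| out[14]=324, l++
l=3 r=15: |-15|<=|15| out[13]=225, r--
l=3 r=14: |-15|>|8| out[12]=225, l++
l=4 r=14: |-14|>|8| out[11]=196, l++
l=5 r=14: |-13|>|8| out[10]=169, l++
l=6 r=14: |-10|>|8| out[9]=100, l++
l=7 r=14: |-9|>|8| out[8]=81, l++

l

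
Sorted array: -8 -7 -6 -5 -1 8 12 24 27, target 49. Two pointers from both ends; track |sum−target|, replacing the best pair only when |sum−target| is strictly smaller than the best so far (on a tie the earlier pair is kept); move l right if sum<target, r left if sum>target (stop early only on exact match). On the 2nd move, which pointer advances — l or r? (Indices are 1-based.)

l=1 r=9: -8+27=19 d=30 *, l++
l=2 r=9: -7+27=20 d=29 *, l++

l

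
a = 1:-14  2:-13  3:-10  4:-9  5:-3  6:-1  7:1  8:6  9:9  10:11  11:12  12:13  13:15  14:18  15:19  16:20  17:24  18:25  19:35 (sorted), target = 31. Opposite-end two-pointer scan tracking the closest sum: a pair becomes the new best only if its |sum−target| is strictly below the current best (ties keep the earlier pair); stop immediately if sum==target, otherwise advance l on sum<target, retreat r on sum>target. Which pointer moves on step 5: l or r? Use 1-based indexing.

[1,19] -14+35=21 d=10 * → l++
[2,19] -13+35=22 d=9 * → l++
[3,19] -10+35=25 d=6 * → l++
[4,19] -9+35=26 d=5 * → l++
[5,19] -3+35=32 d=1 * → r--

r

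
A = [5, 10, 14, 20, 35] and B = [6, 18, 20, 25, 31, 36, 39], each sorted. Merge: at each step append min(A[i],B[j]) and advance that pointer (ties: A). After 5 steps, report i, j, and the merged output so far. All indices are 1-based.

i=4, j=3, merged so far=[5, 6, 10, 14, 18]

[i=1,j=1] A[i]=5<=B[j]=6 take 5 → i++
[i=2,j=1] A[i]=10>B[j]=6 take 6 → j++
[i=2,j=2] A[i]=10<=B[j]=18 take 10 → i++
[i=3,j=2] A[i]=14<=B[j]=18 take 14 → i++
[i=4,j=2] A[i]=20>B[j]=18 take 18 → j++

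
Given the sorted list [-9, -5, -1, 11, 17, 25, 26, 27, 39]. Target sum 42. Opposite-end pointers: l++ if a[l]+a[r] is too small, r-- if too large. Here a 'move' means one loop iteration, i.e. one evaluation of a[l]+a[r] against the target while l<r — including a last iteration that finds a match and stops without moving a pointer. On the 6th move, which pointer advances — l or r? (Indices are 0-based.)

[0,8] -9+39=30 <42 → l++
[1,8] -5+39=34 <42 → l++
[2,8] -1+39=38 <42 → l++
[3,8] 11+39=50 >42 → r--
[3,7] 11+27=38 <42 → l++
[4,7] 17+27=44 >42 → r--

r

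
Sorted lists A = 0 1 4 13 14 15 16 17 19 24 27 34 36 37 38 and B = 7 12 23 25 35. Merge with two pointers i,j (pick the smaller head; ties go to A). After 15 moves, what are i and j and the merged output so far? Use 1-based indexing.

i=12, j=5, merged so far=[0, 1, 4, 7, 12, 13, 14, 15, 16, 17, 19, 23, 24, 25, 27]

[i=1,j=1] A[i]=0<=B[j]=7 take 0 → i++
[i=2,j=1] A[i]=1<=B[j]=7 take 1 → i++
[i=3,j=1] A[i]=4<=B[j]=7 take 4 → i++
[i=4,j=1] A[i]=13>B[j]=7 take 7 → j++
[i=4,j=2] A[i]=13>B[j]=12 take 12 → j++
[i=4,j=3] A[i]=13<=B[j]=23 take 13 → i++
[i=5,j=3] A[i]=14<=B[j]=23 take 14 → i++
[i=6,j=3] A[i]=15<=B[j]=23 take 15 → i++
[i=7,j=3] A[i]=16<=B[j]=23 take 16 → i++
[i=8,j=3] A[i]=17<=B[j]=23 take 17 → i++
[i=9,j=3] A[i]=19<=B[j]=23 take 19 → i++
[i=10,j=3] A[i]=24>B[j]=23 take 23 → j++
[i=10,j=4] A[i]=24<=B[j]=25 take 24 → i++
[i=11,j=4] A[i]=27>B[j]=25 take 25 → j++
[i=11,j=5] A[i]=27<=B[j]=35 take 27 → i++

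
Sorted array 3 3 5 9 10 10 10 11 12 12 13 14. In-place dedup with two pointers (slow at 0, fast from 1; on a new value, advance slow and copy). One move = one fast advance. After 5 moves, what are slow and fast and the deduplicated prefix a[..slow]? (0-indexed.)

slow=3, fast=6, prefix=[3, 5, 9, 10]

slow=0 fast=1: a[fast]=3=a[slow] dup, fast++
slow=0 fast=2: a[fast]=5≠a[slow]=3 write a[1]=5, slow++,fast++
slow=1 fast=3: a[fast]=9≠a[slow]=5 write a[2]=9, slow++,fast++
slow=2 fast=4: a[fast]=10≠a[slow]=9 write a[3]=10, slow++,fast++
slow=3 fast=5: a[fast]=10=a[slow] dup, fast++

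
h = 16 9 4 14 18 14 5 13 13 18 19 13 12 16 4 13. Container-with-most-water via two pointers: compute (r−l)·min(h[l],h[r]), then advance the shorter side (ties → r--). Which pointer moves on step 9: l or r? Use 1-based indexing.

l=1 r=16: min(16,13)*15=195 best=195 *, r--
l=1 r=15: min(16,4)*14=56 best=195, r--
l=1 r=14: min(16,16)*13=208 best=208 *, r--
l=1 r=13: min(16,12)*12=144 best=208, r--
l=1 r=12: min(16,13)*11=143 best=208, r--
l=1 r=11: min(16,19)*10=160 best=208, l++
l=2 r=11: min(9,19)*9=81 best=208, l++
l=3 r=11: min(4,19)*8=32 best=208, l++
l=4 r=11: min(14,19)*7=98 best=208, l++

l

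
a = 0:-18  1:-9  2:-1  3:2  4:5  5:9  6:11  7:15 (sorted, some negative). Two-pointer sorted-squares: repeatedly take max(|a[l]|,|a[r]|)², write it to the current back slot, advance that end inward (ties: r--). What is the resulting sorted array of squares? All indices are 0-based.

l=0 r=7: |-18|>|15| out[7]=324, l++
l=1 r=7: |-9|<=|15| out[6]=225, r--
l=1 r=6: |-9|<=|11| out[5]=121, r--
l=1 r=5: |-9|<=|9| out[4]=81, r--
l=1 r=4: |-9|>|5| out[3]=81, l++
l=2 r=4: |-1|<=|5| out[2]=25, r--
l=2 r=3: |-1|<=|2| out[1]=4, r--
l=2 r=2: |-1|<=|-1| out[0]=1, r--

[1, 4, 25, 81, 81, 121, 225, 324]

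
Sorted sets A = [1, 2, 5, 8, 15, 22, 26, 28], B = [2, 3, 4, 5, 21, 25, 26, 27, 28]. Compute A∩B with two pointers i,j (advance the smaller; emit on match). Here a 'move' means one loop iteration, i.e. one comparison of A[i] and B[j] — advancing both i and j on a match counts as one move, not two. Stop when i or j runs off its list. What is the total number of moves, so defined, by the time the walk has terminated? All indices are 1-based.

i=1 j=1: 1<2, i++
i=2 j=1: 2==2 emit, i++,j++
i=3 j=2: 5>3, j++
i=3 j=3: 5>4, j++
i=3 j=4: 5==5 emit, i++,j++
i=4 j=5: 8<21, i++
i=5 j=5: 15<21, i++
i=6 j=5: 22>21, j++
i=6 j=6: 22<25, i++
i=7 j=6: 26>25, j++
i=7 j=7: 26==26 emit, i++,j++
i=8 j=8: 28>27, j++
i=8 j=9: 28==28 emit, i++,j++

13 moves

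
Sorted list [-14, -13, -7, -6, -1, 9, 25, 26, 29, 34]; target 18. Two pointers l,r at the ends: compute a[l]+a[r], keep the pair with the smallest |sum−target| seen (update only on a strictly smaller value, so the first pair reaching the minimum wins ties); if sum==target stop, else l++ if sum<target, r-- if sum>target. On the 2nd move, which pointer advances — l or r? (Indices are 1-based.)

l

l=1 r=10: -14+34=20 d=2 *, r--
l=1 r=9: -14+29=15 d=3, l++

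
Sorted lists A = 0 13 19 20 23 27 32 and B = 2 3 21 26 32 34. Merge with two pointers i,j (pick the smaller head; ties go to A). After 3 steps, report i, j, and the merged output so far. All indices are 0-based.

[i=0,j=0] A[i]=0<=B[j]=2 take 0 → i++
[i=1,j=0] A[i]=13>B[j]=2 take 2 → j++
[i=1,j=1] A[i]=13>B[j]=3 take 3 → j++

i=1, j=2, merged so far=[0, 2, 3]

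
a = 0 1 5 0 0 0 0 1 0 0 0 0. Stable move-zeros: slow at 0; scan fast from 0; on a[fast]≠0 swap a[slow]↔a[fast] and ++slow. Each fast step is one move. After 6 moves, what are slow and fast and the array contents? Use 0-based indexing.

(s=0,f=0) a[fast]=0 → fast++
(s=0,f=1) a[fast]=1≠0 swap→a[0]=1 → slow++,fast++
(s=1,f=2) a[fast]=5≠0 swap→a[1]=5 → slow++,fast++
(s=2,f=3) a[fast]=0 → fast++
(s=2,f=4) a[fast]=0 → fast++
(s=2,f=5) a[fast]=0 → fast++

slow=2, fast=6, a=[1, 5, 0, 0, 0, 0, 0, 1, 0, 0, 0, 0]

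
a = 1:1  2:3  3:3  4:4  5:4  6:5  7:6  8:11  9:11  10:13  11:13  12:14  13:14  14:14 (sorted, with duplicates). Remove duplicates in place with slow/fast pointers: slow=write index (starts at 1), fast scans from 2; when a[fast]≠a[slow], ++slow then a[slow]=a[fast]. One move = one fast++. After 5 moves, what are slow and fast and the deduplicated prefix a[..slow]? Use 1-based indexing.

slow=4, fast=7, prefix=[1, 3, 4, 5]

slow=1 fast=2: a[fast]=3≠a[slow]=1 write a[2]=3, slow++,fast++
slow=2 fast=3: a[fast]=3=a[slow] dup, fast++
slow=2 fast=4: a[fast]=4≠a[slow]=3 write a[3]=4, slow++,fast++
slow=3 fast=5: a[fast]=4=a[slow] dup, fast++
slow=3 fast=6: a[fast]=5≠a[slow]=4 write a[4]=5, slow++,fast++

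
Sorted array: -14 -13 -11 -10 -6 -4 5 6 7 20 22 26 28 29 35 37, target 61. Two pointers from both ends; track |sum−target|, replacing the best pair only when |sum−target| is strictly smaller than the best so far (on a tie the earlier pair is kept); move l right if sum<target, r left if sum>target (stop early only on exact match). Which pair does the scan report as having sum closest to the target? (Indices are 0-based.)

l=0 r=15: -14+37=23 d=38 *, l++
l=1 r=15: -13+37=24 d=37 *, l++
l=2 r=15: -11+37=26 d=35 *, l++
l=3 r=15: -10+37=27 d=34 *, l++
l=4 r=15: -6+37=31 d=30 *, l++
l=5 r=15: -4+37=33 d=28 *, l++
l=6 r=15: 5+37=42 d=19 *, l++
l=7 r=15: 6+37=43 d=18 *, l++
l=8 r=15: 7+37=44 d=17 *, l++
l=9 r=15: 20+37=57 d=4 *, l++
l=10 r=15: 22+37=59 d=2 *, l++
l=11 r=15: 26+37=63 d=2, r--
l=11 r=14: 26+35=61 d=0 *, stop

pair (26, 35) with sum 61 (|Δ|=0)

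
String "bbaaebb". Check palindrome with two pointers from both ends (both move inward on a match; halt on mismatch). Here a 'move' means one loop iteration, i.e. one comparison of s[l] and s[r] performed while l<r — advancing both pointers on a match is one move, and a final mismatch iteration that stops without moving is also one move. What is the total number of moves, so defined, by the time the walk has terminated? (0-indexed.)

3 moves

[0,6] 'b'=='b' → l++,r--
[1,5] 'b'=='b' → l++,r--
[2,4] 'a'!='e' → stop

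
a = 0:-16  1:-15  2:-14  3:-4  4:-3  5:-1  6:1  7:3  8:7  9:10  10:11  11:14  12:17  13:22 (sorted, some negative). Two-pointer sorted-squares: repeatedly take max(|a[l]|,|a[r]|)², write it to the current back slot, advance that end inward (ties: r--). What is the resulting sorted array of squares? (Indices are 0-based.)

[0,13] |-16|<=|22| out[13]=484 → r--
[0,12] |-16|<=|17| out[12]=289 → r--
[0,11] |-16|>|14| out[11]=256 → l++
[1,11] |-15|>|14| out[10]=225 → l++
[2,11] |-14|<=|14| out[9]=196 → r--
[2,10] |-14|>|11| out[8]=196 → l++
[3,10] |-4|<=|11| out[7]=121 → r--
[3,9] |-4|<=|10| out[6]=100 → r--
[3,8] |-4|<=|7| out[5]=49 → r--
[3,7] |-4|>|3| out[4]=16 → l++
[4,7] |-3|<=|3| out[3]=9 → r--
[4,6] |-3|>|1| out[2]=9 → l++
[5,6] |-1|<=|1| out[1]=1 → r--
[5,5] |-1|<=|-1| out[0]=1 → r--

[1, 1, 9, 9, 16, 49, 100, 121, 196, 196, 225, 256, 289, 484]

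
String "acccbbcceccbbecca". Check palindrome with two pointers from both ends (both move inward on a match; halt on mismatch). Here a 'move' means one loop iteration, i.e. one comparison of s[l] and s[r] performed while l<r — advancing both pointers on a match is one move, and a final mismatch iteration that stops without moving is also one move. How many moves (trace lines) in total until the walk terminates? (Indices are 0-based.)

4 moves

l=0 r=16: 'a'=='a', l++,r--
l=1 r=15: 'c'=='c', l++,r--
l=2 r=14: 'c'=='c', l++,r--
l=3 r=13: 'c'!='e', stop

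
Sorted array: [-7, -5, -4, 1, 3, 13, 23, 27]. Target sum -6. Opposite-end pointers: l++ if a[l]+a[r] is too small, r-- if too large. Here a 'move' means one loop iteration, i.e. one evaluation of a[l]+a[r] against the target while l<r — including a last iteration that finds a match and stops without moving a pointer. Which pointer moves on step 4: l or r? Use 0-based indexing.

r

[0,7] -7+27=20 >-6 → r--
[0,6] -7+23=16 >-6 → r--
[0,5] -7+13=6 >-6 → r--
[0,4] -7+3=-4 >-6 → r--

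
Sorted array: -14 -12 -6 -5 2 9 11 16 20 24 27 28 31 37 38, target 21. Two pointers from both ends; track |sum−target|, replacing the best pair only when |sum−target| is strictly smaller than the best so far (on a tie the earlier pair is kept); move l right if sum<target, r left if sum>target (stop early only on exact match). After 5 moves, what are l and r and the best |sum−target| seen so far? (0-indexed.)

l=2, r=11, best |Δ|=2

l=0 r=14: -14+38=24 d=3 *, r--
l=0 r=13: -14+37=23 d=2 *, r--
l=0 r=12: -14+31=17 d=4, l++
l=1 r=12: -12+31=19 d=2, l++
l=2 r=12: -6+31=25 d=4, r--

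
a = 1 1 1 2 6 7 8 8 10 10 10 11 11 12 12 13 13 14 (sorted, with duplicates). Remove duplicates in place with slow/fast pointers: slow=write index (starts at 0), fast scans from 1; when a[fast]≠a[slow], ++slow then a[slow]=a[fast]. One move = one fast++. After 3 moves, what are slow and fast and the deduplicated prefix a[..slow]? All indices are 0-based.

(s=0,f=1) a[fast]=1=a[slow] dup → fast++
(s=0,f=2) a[fast]=1=a[slow] dup → fast++
(s=0,f=3) a[fast]=2≠a[slow]=1 write a[1]=2 → slow++,fast++

slow=1, fast=4, prefix=[1, 2]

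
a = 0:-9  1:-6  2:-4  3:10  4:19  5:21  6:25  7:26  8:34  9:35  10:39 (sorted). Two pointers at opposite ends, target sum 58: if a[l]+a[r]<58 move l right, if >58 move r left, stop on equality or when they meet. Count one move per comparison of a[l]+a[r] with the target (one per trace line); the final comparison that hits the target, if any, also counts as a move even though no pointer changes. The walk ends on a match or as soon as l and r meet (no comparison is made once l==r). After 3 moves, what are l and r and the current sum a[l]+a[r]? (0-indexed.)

l=0 r=10: -9+39=30 <58, l++
l=1 r=10: -6+39=33 <58, l++
l=2 r=10: -4+39=35 <58, l++

l=3, r=10, sum=49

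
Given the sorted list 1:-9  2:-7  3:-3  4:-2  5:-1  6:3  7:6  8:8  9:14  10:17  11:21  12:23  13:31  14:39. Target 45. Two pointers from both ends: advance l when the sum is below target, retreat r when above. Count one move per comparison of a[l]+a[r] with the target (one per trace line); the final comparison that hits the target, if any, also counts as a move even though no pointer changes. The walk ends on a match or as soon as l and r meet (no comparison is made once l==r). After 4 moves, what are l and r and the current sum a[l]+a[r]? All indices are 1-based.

l=5, r=14, sum=38

[1,14] -9+39=30 <45 → l++
[2,14] -7+39=32 <45 → l++
[3,14] -3+39=36 <45 → l++
[4,14] -2+39=37 <45 → l++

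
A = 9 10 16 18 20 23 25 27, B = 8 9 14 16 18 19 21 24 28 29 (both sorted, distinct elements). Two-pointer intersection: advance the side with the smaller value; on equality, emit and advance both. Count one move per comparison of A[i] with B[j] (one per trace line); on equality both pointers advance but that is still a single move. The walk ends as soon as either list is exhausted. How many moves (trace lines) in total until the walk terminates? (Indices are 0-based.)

13 moves

[i=0,j=0] 9>8 → j++
[i=0,j=1] 9==9 emit → i++,j++
[i=1,j=2] 10<14 → i++
[i=2,j=2] 16>14 → j++
[i=2,j=3] 16==16 emit → i++,j++
[i=3,j=4] 18==18 emit → i++,j++
[i=4,j=5] 20>19 → j++
[i=4,j=6] 20<21 → i++
[i=5,j=6] 23>21 → j++
[i=5,j=7] 23<24 → i++
[i=6,j=7] 25>24 → j++
[i=6,j=8] 25<28 → i++
[i=7,j=8] 27<28 → i++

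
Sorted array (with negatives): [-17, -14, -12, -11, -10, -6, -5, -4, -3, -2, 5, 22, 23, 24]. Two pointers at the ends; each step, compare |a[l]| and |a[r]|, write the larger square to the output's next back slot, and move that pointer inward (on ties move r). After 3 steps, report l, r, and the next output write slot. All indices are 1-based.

l=1, r=11, next write slot=11

l=1 r=14: |-17|<=|24| out[14]=576, r--
l=1 r=13: |-17|<=|23| out[13]=529, r--
l=1 r=12: |-17|<=|22| out[12]=484, r--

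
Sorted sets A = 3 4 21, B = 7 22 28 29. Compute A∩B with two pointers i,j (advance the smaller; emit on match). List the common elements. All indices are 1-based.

intersection = []

i=1 j=1: 3<7, i++
i=2 j=1: 4<7, i++
i=3 j=1: 21>7, j++
i=3 j=2: 21<22, i++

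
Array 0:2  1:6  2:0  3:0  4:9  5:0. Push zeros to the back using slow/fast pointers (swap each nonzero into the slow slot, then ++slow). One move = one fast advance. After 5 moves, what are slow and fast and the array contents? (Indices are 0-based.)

slow=3, fast=5, a=[2, 6, 9, 0, 0, 0]

slow=0 fast=0: a[fast]=2≠0 swap→a[0]=2, slow++,fast++
slow=1 fast=1: a[fast]=6≠0 swap→a[1]=6, slow++,fast++
slow=2 fast=2: a[fast]=0, fast++
slow=2 fast=3: a[fast]=0, fast++
slow=2 fast=4: a[fast]=9≠0 swap→a[2]=9, slow++,fast++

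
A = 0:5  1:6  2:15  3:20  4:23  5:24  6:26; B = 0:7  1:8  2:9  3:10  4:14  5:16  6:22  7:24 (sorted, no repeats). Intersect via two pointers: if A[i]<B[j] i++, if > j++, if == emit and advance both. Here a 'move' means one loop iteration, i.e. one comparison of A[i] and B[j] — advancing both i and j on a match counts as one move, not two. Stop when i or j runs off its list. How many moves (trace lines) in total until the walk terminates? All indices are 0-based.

[i=0,j=0] 5<7 → i++
[i=1,j=0] 6<7 → i++
[i=2,j=0] 15>7 → j++
[i=2,j=1] 15>8 → j++
[i=2,j=2] 15>9 → j++
[i=2,j=3] 15>10 → j++
[i=2,j=4] 15>14 → j++
[i=2,j=5] 15<16 → i++
[i=3,j=5] 20>16 → j++
[i=3,j=6] 20<22 → i++
[i=4,j=6] 23>22 → j++
[i=4,j=7] 23<24 → i++
[i=5,j=7] 24==24 emit → i++,j++

13 moves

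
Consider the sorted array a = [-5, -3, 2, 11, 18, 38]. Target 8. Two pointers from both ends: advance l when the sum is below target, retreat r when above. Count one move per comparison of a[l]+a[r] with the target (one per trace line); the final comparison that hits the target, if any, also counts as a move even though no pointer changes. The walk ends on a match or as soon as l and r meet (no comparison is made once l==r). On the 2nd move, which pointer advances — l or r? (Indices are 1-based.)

l=1 r=6: -5+38=33 >8, r--
l=1 r=5: -5+18=13 >8, r--

r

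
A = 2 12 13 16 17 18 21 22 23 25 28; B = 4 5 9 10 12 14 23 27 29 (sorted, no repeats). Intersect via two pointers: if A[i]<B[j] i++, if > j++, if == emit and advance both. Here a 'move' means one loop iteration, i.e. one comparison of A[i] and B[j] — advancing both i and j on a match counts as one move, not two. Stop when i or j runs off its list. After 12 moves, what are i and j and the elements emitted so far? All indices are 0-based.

i=0 j=0: 2<4, i++
i=1 j=0: 12>4, j++
i=1 j=1: 12>5, j++
i=1 j=2: 12>9, j++
i=1 j=3: 12>10, j++
i=1 j=4: 12==12 emit, i++,j++
i=2 j=5: 13<14, i++
i=3 j=5: 16>14, j++
i=3 j=6: 16<23, i++
i=4 j=6: 17<23, i++
i=5 j=6: 18<23, i++
i=6 j=6: 21<23, i++

i=7, j=6, emitted=[12]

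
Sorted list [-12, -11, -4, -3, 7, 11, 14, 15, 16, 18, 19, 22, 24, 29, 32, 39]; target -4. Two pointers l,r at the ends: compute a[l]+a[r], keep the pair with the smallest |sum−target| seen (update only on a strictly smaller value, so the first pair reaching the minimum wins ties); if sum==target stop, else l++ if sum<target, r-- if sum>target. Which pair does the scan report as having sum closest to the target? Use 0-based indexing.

[0,15] -12+39=27 d=31 * → r--
[0,14] -12+32=20 d=24 * → r--
[0,13] -12+29=17 d=21 * → r--
[0,12] -12+24=12 d=16 * → r--
[0,11] -12+22=10 d=14 * → r--
[0,10] -12+19=7 d=11 * → r--
[0,9] -12+18=6 d=10 * → r--
[0,8] -12+16=4 d=8 * → r--
[0,7] -12+15=3 d=7 * → r--
[0,6] -12+14=2 d=6 * → r--
[0,5] -12+11=-1 d=3 * → r--
[0,4] -12+7=-5 d=1 * → l++
[1,4] -11+7=-4 d=0 * → stop

pair (-11, 7) with sum -4 (|Δ|=0)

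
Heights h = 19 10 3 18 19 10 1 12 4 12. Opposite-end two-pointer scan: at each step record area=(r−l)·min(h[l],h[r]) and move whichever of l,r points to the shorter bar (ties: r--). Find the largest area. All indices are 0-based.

max area = 108

l=0 r=9: min(19,12)*9=108 best=108 *, r--
l=0 r=8: min(19,4)*8=32 best=108, r--
l=0 r=7: min(19,12)*7=84 best=108, r--
l=0 r=6: min(19,1)*6=6 best=108, r--
l=0 r=5: min(19,10)*5=50 best=108, r--
l=0 r=4: min(19,19)*4=76 best=108, r--
l=0 r=3: min(19,18)*3=54 best=108, r--
l=0 r=2: min(19,3)*2=6 best=108, r--
l=0 r=1: min(19,10)*1=10 best=108, r--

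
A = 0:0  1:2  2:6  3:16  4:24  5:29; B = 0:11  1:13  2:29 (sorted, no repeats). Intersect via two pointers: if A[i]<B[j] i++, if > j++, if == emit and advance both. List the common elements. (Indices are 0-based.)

i=0 j=0: 0<11, i++
i=1 j=0: 2<11, i++
i=2 j=0: 6<11, i++
i=3 j=0: 16>11, j++
i=3 j=1: 16>13, j++
i=3 j=2: 16<29, i++
i=4 j=2: 24<29, i++
i=5 j=2: 29==29 emit, i++,j++

intersection = [29]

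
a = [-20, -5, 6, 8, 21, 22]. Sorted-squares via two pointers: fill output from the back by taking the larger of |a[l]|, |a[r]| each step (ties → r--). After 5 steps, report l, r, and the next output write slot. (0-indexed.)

l=1, r=1, next write slot=0

l=0 r=5: |-20|<=|22| out[5]=484, r--
l=0 r=4: |-20|<=|21| out[4]=441, r--
l=0 r=3: |-20|>|8| out[3]=400, l++
l=1 r=3: |-5|<=|8| out[2]=64, r--
l=1 r=2: |-5|<=|6| out[1]=36, r--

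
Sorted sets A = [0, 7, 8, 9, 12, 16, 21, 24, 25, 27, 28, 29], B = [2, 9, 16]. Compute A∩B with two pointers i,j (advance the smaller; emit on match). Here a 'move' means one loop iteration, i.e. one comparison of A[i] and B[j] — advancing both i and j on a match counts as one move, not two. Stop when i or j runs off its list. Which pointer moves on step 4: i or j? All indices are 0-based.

[i=0,j=0] 0<2 → i++
[i=1,j=0] 7>2 → j++
[i=1,j=1] 7<9 → i++
[i=2,j=1] 8<9 → i++

i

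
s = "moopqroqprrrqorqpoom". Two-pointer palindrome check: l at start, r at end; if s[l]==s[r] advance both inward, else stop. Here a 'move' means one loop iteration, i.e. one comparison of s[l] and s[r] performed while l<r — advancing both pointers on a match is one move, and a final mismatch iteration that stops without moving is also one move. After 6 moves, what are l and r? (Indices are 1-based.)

l=7, r=14

[1,20] 'm'=='m' → l++,r--
[2,19] 'o'=='o' → l++,r--
[3,18] 'o'=='o' → l++,r--
[4,17] 'p'=='p' → l++,r--
[5,16] 'q'=='q' → l++,r--
[6,15] 'r'=='r' → l++,r--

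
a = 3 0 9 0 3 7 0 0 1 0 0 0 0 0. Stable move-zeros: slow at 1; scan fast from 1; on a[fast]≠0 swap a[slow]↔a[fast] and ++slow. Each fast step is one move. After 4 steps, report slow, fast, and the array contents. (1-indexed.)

slow=3, fast=5, a=[3, 9, 0, 0, 3, 7, 0, 0, 1, 0, 0, 0, 0, 0]

slow=1 fast=1: a[fast]=3≠0 swap→a[1]=3, slow++,fast++
slow=2 fast=2: a[fast]=0, fast++
slow=2 fast=3: a[fast]=9≠0 swap→a[2]=9, slow++,fast++
slow=3 fast=4: a[fast]=0, fast++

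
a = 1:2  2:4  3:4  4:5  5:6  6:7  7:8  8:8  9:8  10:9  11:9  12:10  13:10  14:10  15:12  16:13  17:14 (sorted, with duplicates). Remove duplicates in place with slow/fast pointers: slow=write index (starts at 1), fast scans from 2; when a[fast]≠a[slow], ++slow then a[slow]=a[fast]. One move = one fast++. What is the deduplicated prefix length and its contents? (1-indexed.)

length 11; prefix = [2, 4, 5, 6, 7, 8, 9, 10, 12, 13, 14]

(s=1,f=2) a[fast]=4≠a[slow]=2 write a[2]=4 → slow++,fast++
(s=2,f=3) a[fast]=4=a[slow] dup → fast++
(s=2,f=4) a[fast]=5≠a[slow]=4 write a[3]=5 → slow++,fast++
(s=3,f=5) a[fast]=6≠a[slow]=5 write a[4]=6 → slow++,fast++
(s=4,f=6) a[fast]=7≠a[slow]=6 write a[5]=7 → slow++,fast++
(s=5,f=7) a[fast]=8≠a[slow]=7 write a[6]=8 → slow++,fast++
(s=6,f=8) a[fast]=8=a[slow] dup → fast++
(s=6,f=9) a[fast]=8=a[slow] dup → fast++
(s=6,f=10) a[fast]=9≠a[slow]=8 write a[7]=9 → slow++,fast++
(s=7,f=11) a[fast]=9=a[slow] dup → fast++
(s=7,f=12) a[fast]=10≠a[slow]=9 write a[8]=10 → slow++,fast++
(s=8,f=13) a[fast]=10=a[slow] dup → fast++
(s=8,f=14) a[fast]=10=a[slow] dup → fast++
(s=8,f=15) a[fast]=12≠a[slow]=10 write a[9]=12 → slow++,fast++
(s=9,f=16) a[fast]=13≠a[slow]=12 write a[10]=13 → slow++,fast++
(s=10,f=17) a[fast]=14≠a[slow]=13 write a[11]=14 → slow++,fast++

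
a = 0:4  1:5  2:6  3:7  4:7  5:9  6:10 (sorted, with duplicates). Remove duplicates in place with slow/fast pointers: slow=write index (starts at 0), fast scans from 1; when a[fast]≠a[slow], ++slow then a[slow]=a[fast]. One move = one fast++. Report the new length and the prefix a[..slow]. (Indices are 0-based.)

length 6; prefix = [4, 5, 6, 7, 9, 10]

(s=0,f=1) a[fast]=5≠a[slow]=4 write a[1]=5 → slow++,fast++
(s=1,f=2) a[fast]=6≠a[slow]=5 write a[2]=6 → slow++,fast++
(s=2,f=3) a[fast]=7≠a[slow]=6 write a[3]=7 → slow++,fast++
(s=3,f=4) a[fast]=7=a[slow] dup → fast++
(s=3,f=5) a[fast]=9≠a[slow]=7 write a[4]=9 → slow++,fast++
(s=4,f=6) a[fast]=10≠a[slow]=9 write a[5]=10 → slow++,fast++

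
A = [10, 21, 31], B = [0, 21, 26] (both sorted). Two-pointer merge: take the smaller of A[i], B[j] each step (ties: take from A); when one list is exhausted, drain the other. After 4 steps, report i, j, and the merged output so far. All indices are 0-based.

[i=0,j=0] A[i]=10>B[j]=0 take 0 → j++
[i=0,j=1] A[i]=10<=B[j]=21 take 10 → i++
[i=1,j=1] A[i]=21<=B[j]=21 take 21 → i++
[i=2,j=1] A[i]=31>B[j]=21 take 21 → j++

i=2, j=2, merged so far=[0, 10, 21, 21]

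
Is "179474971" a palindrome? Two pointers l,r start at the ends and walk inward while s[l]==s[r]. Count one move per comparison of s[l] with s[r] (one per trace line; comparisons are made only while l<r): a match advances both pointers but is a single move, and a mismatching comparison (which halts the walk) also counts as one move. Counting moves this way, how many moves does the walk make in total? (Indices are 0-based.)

4 moves

l=0 r=8: '1'=='1', l++,r--
l=1 r=7: '7'=='7', l++,r--
l=2 r=6: '9'=='9', l++,r--
l=3 r=5: '4'=='4', l++,r--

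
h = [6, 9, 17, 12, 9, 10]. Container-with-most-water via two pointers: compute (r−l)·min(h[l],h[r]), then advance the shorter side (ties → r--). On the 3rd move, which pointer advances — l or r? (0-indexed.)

[0,5] min(6,10)*5=30 best=30 * → l++
[1,5] min(9,10)*4=36 best=36 * → l++
[2,5] min(17,10)*3=30 best=36 → r--

r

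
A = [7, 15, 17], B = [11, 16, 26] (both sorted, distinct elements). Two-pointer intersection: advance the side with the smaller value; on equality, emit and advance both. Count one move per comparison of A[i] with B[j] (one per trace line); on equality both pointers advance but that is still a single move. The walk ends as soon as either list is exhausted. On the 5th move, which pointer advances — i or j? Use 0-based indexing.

i

[i=0,j=0] 7<11 → i++
[i=1,j=0] 15>11 → j++
[i=1,j=1] 15<16 → i++
[i=2,j=1] 17>16 → j++
[i=2,j=2] 17<26 → i++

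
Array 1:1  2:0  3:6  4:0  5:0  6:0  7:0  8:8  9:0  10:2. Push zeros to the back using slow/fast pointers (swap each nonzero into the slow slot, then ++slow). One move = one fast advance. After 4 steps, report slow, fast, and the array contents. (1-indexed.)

slow=3, fast=5, a=[1, 6, 0, 0, 0, 0, 0, 8, 0, 2]

slow=1 fast=1: a[fast]=1≠0 swap→a[1]=1, slow++,fast++
slow=2 fast=2: a[fast]=0, fast++
slow=2 fast=3: a[fast]=6≠0 swap→a[2]=6, slow++,fast++
slow=3 fast=4: a[fast]=0, fast++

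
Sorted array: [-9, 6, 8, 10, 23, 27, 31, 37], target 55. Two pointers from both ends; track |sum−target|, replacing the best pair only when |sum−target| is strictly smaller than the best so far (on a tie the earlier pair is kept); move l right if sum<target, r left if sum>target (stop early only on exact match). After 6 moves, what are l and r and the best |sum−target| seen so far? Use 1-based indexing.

l=6, r=7, best |Δ|=1

l=1 r=8: -9+37=28 d=27 *, l++
l=2 r=8: 6+37=43 d=12 *, l++
l=3 r=8: 8+37=45 d=10 *, l++
l=4 r=8: 10+37=47 d=8 *, l++
l=5 r=8: 23+37=60 d=5 *, r--
l=5 r=7: 23+31=54 d=1 *, l++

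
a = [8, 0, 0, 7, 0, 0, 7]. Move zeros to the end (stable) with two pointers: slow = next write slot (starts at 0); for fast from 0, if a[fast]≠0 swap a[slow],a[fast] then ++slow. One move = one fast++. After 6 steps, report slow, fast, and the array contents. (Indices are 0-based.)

slow=2, fast=6, a=[8, 7, 0, 0, 0, 0, 7]

slow=0 fast=0: a[fast]=8≠0 swap→a[0]=8, slow++,fast++
slow=1 fast=1: a[fast]=0, fast++
slow=1 fast=2: a[fast]=0, fast++
slow=1 fast=3: a[fast]=7≠0 swap→a[1]=7, slow++,fast++
slow=2 fast=4: a[fast]=0, fast++
slow=2 fast=5: a[fast]=0, fast++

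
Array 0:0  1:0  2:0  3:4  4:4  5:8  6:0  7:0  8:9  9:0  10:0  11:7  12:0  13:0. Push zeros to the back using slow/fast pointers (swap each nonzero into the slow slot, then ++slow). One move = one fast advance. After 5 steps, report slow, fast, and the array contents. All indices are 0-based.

slow=0 fast=0: a[fast]=0, fast++
slow=0 fast=1: a[fast]=0, fast++
slow=0 fast=2: a[fast]=0, fast++
slow=0 fast=3: a[fast]=4≠0 swap→a[0]=4, slow++,fast++
slow=1 fast=4: a[fast]=4≠0 swap→a[1]=4, slow++,fast++

slow=2, fast=5, a=[4, 4, 0, 0, 0, 8, 0, 0, 9, 0, 0, 7, 0, 0]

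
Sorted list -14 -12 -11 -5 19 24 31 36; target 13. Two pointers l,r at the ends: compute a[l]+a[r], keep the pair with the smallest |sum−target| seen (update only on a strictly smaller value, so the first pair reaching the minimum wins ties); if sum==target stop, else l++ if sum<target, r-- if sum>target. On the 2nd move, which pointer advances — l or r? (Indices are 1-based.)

r

[1,8] -14+36=22 d=9 * → r--
[1,7] -14+31=17 d=4 * → r--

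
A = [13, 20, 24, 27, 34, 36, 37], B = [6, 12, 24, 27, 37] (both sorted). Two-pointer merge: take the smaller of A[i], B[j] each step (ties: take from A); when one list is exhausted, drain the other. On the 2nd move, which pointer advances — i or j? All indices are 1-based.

i=1 j=1: A[i]=13>B[j]=6 take 6, j++
i=1 j=2: A[i]=13>B[j]=12 take 12, j++

j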